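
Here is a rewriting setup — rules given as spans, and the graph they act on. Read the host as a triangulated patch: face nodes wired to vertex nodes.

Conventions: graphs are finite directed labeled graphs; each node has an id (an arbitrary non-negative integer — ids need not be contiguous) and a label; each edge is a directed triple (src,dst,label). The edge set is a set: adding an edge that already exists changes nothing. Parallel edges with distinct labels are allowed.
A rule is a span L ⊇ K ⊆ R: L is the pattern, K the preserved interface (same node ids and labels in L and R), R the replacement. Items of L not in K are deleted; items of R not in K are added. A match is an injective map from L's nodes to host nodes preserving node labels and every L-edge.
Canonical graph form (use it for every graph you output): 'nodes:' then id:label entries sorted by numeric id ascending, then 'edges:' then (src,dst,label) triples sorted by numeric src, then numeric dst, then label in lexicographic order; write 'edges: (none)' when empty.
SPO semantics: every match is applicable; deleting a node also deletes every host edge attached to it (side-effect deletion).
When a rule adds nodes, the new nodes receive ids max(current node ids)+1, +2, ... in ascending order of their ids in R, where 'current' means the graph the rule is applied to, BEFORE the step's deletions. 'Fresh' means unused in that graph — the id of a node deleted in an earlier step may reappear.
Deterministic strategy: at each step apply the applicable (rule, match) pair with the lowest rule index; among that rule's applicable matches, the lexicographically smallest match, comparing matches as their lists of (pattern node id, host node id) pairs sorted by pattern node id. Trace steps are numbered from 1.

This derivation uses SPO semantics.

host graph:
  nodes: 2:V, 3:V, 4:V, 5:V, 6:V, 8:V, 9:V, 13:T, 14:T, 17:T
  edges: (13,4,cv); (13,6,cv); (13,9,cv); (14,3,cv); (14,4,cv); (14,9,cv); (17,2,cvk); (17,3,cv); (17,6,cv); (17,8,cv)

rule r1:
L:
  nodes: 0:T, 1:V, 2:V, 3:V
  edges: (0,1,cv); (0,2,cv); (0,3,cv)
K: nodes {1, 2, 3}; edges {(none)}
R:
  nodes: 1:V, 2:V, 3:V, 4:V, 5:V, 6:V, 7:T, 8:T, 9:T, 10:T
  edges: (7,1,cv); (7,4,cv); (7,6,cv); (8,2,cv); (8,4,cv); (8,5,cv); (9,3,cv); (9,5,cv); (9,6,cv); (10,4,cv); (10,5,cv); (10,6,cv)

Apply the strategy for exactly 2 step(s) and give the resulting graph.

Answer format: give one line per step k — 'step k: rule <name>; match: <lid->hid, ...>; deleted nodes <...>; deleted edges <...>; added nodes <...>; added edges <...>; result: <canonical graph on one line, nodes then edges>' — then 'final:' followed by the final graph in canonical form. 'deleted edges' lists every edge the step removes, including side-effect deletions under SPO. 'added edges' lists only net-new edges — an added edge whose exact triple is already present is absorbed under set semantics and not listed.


step 1: rule r1; match: 0->13, 1->4, 2->6, 3->9; deleted nodes 13; deleted edges (13,4,cv); (13,6,cv); (13,9,cv); added nodes 18, 19, 20, 21, 22, 23, 24; added edges (21,4,cv); (21,18,cv); (21,20,cv); (22,6,cv); (22,18,cv); (22,19,cv); (23,9,cv); (23,19,cv); (23,20,cv); (24,18,cv); (24,19,cv); (24,20,cv); result: nodes: 2:V, 3:V, 4:V, 5:V, 6:V, 8:V, 9:V, 14:T, 17:T, 18:V, 19:V, 20:V, 21:T, 22:T, 23:T, 24:T edges: (14,3,cv); (14,4,cv); (14,9,cv); (17,2,cvk); (17,3,cv); (17,6,cv); (17,8,cv); (21,4,cv); (21,18,cv); (21,20,cv); (22,6,cv); (22,18,cv); (22,19,cv); (23,9,cv); (23,19,cv); (23,20,cv); (24,18,cv); (24,19,cv); (24,20,cv)
step 2: rule r1; match: 0->14, 1->3, 2->4, 3->9; deleted nodes 14; deleted edges (14,3,cv); (14,4,cv); (14,9,cv); added nodes 25, 26, 27, 28, 29, 30, 31; added edges (28,3,cv); (28,25,cv); (28,27,cv); (29,4,cv); (29,25,cv); (29,26,cv); (30,9,cv); (30,26,cv); (30,27,cv); (31,25,cv); (31,26,cv); (31,27,cv); result: nodes: 2:V, 3:V, 4:V, 5:V, 6:V, 8:V, 9:V, 17:T, 18:V, 19:V, 20:V, 21:T, 22:T, 23:T, 24:T, 25:V, 26:V, 27:V, 28:T, 29:T, 30:T, 31:T edges: (17,2,cvk); (17,3,cv); (17,6,cv); (17,8,cv); (21,4,cv); (21,18,cv); (21,20,cv); (22,6,cv); (22,18,cv); (22,19,cv); (23,9,cv); (23,19,cv); (23,20,cv); (24,18,cv); (24,19,cv); (24,20,cv); (28,3,cv); (28,25,cv); (28,27,cv); (29,4,cv); (29,25,cv); (29,26,cv); (30,9,cv); (30,26,cv); (30,27,cv); (31,25,cv); (31,26,cv); (31,27,cv)
final:
nodes: 2:V, 3:V, 4:V, 5:V, 6:V, 8:V, 9:V, 17:T, 18:V, 19:V, 20:V, 21:T, 22:T, 23:T, 24:T, 25:V, 26:V, 27:V, 28:T, 29:T, 30:T, 31:T
edges: (17,2,cvk); (17,3,cv); (17,6,cv); (17,8,cv); (21,4,cv); (21,18,cv); (21,20,cv); (22,6,cv); (22,18,cv); (22,19,cv); (23,9,cv); (23,19,cv); (23,20,cv); (24,18,cv); (24,19,cv); (24,20,cv); (28,3,cv); (28,25,cv); (28,27,cv); (29,4,cv); (29,25,cv); (29,26,cv); (30,9,cv); (30,26,cv); (30,27,cv); (31,25,cv); (31,26,cv); (31,27,cv)


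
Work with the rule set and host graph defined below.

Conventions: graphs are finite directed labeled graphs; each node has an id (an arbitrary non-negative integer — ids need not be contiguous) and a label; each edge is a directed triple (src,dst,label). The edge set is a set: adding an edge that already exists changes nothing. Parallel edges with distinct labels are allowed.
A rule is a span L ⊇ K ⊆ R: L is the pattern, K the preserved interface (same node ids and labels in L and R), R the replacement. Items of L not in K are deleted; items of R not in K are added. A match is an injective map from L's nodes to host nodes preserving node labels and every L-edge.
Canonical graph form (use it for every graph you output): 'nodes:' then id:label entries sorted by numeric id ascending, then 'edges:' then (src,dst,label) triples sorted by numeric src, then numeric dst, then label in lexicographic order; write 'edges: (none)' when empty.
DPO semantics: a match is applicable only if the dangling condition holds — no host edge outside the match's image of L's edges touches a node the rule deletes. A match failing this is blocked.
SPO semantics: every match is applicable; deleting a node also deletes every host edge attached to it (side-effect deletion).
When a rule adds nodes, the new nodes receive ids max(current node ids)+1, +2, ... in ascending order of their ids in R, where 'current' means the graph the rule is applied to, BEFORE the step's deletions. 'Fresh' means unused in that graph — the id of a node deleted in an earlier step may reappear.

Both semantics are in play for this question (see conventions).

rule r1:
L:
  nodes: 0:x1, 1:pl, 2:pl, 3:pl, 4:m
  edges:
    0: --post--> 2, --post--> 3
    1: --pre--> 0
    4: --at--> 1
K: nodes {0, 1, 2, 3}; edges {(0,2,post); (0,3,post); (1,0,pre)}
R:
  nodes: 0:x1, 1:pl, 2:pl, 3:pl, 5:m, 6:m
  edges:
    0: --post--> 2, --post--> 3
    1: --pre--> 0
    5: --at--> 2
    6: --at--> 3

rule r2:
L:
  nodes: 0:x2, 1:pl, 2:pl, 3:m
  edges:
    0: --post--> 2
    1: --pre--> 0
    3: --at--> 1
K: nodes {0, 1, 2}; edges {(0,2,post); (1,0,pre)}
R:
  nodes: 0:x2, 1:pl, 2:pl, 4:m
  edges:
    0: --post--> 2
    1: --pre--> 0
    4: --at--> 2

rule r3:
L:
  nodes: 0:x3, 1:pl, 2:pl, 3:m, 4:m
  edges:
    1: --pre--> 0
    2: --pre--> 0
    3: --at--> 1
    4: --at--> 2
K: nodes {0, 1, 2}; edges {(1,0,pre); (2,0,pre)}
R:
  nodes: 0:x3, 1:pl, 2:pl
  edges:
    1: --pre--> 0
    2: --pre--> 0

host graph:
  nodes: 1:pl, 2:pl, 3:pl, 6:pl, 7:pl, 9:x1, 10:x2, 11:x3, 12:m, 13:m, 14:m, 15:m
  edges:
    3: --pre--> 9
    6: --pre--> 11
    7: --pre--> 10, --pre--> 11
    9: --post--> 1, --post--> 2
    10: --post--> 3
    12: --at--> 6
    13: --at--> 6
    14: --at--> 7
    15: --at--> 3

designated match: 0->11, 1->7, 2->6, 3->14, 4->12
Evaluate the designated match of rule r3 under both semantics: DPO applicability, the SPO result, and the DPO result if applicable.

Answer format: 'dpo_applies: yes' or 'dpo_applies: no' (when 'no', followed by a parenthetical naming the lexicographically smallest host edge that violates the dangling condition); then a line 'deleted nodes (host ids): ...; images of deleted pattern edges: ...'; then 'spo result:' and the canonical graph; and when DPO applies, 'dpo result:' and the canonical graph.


dpo_applies: yes
deleted nodes (host ids): 12, 14; images of deleted pattern edges: (12,6,at); (14,7,at)
spo result:
nodes: 1:pl, 2:pl, 3:pl, 6:pl, 7:pl, 9:x1, 10:x2, 11:x3, 13:m, 15:m
edges: (3,9,pre); (6,11,pre); (7,10,pre); (7,11,pre); (9,1,post); (9,2,post); (10,3,post); (13,6,at); (15,3,at)
dpo result:
nodes: 1:pl, 2:pl, 3:pl, 6:pl, 7:pl, 9:x1, 10:x2, 11:x3, 13:m, 15:m
edges: (3,9,pre); (6,11,pre); (7,10,pre); (7,11,pre); (9,1,post); (9,2,post); (10,3,post); (13,6,at); (15,3,at)


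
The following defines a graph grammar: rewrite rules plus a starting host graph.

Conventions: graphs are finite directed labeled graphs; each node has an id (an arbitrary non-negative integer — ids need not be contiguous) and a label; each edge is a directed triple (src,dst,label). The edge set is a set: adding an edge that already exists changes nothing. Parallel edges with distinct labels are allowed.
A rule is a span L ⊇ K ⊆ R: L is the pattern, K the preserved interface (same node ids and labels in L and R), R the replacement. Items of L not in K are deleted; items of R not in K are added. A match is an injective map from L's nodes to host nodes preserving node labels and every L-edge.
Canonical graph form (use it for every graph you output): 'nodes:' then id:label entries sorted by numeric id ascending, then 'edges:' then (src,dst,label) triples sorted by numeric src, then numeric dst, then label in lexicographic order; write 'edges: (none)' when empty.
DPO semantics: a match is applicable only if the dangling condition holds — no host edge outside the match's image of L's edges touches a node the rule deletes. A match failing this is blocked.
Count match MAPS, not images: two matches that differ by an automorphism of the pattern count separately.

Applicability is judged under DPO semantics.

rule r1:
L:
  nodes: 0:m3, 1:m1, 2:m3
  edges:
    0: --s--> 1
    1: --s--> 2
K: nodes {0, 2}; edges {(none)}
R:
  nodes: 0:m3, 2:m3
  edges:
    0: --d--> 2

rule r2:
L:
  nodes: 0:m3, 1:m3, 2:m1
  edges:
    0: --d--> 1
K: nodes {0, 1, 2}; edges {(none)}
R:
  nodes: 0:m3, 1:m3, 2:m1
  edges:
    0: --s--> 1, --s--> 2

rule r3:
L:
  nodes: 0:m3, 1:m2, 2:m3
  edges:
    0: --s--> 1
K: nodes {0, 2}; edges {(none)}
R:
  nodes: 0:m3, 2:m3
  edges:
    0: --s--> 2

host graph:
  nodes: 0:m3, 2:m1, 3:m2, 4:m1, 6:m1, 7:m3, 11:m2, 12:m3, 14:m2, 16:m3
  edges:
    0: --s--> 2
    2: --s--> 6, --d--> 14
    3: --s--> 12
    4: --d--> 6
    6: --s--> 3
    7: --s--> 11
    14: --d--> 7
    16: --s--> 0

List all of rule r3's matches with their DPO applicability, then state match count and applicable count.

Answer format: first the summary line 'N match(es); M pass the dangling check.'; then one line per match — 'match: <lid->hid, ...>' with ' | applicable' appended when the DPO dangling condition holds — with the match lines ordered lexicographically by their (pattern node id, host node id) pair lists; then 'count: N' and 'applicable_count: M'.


3 match(es); 3 pass the dangling check.
match: 0->7, 1->11, 2->0 | applicable
match: 0->7, 1->11, 2->12 | applicable
match: 0->7, 1->11, 2->16 | applicable
count: 3
applicable_count: 3


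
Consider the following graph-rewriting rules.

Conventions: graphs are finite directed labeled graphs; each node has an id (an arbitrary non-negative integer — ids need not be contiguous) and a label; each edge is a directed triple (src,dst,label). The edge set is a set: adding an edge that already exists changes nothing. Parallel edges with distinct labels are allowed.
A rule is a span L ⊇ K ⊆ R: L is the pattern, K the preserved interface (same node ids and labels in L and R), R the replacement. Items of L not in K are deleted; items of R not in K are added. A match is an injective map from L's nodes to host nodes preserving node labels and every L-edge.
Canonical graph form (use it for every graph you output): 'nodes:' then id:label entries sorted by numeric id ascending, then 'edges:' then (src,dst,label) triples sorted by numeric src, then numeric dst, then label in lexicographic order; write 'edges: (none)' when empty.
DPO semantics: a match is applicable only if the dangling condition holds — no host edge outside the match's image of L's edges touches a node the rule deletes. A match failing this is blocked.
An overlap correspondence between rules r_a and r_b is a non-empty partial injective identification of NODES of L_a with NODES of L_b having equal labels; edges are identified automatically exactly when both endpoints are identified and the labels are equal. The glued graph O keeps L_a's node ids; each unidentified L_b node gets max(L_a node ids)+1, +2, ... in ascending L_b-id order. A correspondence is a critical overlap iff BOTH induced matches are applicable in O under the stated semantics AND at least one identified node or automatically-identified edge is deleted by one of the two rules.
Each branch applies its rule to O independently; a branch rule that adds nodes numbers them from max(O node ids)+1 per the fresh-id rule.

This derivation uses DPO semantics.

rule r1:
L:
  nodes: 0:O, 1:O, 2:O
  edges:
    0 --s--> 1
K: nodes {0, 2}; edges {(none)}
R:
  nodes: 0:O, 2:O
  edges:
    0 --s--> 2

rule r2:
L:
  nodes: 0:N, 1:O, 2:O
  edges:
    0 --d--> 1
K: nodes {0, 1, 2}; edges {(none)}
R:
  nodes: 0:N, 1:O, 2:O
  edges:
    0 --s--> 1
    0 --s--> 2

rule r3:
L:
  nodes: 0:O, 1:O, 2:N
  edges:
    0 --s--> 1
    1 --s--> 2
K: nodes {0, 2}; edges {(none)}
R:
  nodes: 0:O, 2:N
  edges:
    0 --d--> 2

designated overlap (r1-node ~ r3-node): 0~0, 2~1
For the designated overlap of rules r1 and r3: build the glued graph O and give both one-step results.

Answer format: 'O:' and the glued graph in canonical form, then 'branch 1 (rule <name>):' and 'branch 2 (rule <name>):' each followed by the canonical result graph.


O:
nodes: 0:O, 1:O, 2:O, 3:N
edges: (0,1,s); (0,2,s); (2,3,s)
branch 1 (rule r1):
nodes: 0:O, 2:O, 3:N
edges: (0,2,s); (2,3,s)
branch 2 (rule r3):
nodes: 0:O, 1:O, 3:N
edges: (0,1,s); (0,3,d)


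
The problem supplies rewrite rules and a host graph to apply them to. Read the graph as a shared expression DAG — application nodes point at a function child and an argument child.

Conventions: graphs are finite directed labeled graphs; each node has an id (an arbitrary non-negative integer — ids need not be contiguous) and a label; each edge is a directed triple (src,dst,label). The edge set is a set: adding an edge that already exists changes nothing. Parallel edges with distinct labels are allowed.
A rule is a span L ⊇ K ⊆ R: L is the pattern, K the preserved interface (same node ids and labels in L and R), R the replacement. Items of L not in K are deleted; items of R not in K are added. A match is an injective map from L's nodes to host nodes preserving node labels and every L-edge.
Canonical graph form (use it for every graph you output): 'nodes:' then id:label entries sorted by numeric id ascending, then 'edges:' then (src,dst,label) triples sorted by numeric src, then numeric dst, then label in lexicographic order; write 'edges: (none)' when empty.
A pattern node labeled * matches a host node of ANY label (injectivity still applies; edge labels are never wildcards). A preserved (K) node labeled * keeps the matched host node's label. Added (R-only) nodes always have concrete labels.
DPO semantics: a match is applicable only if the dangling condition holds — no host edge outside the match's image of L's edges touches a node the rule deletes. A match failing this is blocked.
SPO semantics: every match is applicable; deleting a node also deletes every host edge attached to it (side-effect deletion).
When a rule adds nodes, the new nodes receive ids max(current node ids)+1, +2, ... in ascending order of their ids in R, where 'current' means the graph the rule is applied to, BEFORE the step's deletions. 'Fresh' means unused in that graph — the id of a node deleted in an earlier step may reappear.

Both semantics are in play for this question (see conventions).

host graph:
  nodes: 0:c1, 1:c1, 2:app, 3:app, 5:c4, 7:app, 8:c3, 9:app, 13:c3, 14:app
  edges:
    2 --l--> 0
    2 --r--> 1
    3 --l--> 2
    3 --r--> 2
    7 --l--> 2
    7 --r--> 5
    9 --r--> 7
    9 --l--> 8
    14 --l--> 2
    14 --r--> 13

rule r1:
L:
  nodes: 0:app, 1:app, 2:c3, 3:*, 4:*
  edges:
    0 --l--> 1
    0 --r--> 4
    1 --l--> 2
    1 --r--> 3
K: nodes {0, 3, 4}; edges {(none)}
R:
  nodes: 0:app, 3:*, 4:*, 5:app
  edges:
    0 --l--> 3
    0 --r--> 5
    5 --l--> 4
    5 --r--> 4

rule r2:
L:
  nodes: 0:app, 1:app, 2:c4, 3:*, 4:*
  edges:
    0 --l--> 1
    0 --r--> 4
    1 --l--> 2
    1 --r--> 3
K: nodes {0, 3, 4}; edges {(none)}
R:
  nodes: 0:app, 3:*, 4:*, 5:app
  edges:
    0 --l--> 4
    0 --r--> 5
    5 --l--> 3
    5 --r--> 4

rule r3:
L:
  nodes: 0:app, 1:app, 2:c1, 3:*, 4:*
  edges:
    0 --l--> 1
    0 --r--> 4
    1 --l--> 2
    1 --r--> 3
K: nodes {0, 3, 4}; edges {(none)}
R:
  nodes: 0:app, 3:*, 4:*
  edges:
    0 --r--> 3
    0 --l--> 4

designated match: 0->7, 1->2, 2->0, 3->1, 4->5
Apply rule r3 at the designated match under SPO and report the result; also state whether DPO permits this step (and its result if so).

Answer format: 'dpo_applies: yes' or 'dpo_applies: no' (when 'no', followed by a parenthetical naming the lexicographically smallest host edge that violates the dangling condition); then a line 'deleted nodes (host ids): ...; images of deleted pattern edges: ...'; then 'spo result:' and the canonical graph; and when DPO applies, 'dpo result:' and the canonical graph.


dpo_applies: no
(the rule deletes node 2, which keeps host edge (3,2,l) outside the match image — the dangling condition fails, DPO blocks; SPO proceeds and side-deletes such edges)
deleted nodes (host ids): 0, 2; images of deleted pattern edges: (2,0,l); (2,1,r); (7,2,l); (7,5,r)
spo result:
nodes: 1:c1, 3:app, 5:c4, 7:app, 8:c3, 9:app, 13:c3, 14:app
edges: (7,1,r); (7,5,l); (9,7,r); (9,8,l); (14,13,r)


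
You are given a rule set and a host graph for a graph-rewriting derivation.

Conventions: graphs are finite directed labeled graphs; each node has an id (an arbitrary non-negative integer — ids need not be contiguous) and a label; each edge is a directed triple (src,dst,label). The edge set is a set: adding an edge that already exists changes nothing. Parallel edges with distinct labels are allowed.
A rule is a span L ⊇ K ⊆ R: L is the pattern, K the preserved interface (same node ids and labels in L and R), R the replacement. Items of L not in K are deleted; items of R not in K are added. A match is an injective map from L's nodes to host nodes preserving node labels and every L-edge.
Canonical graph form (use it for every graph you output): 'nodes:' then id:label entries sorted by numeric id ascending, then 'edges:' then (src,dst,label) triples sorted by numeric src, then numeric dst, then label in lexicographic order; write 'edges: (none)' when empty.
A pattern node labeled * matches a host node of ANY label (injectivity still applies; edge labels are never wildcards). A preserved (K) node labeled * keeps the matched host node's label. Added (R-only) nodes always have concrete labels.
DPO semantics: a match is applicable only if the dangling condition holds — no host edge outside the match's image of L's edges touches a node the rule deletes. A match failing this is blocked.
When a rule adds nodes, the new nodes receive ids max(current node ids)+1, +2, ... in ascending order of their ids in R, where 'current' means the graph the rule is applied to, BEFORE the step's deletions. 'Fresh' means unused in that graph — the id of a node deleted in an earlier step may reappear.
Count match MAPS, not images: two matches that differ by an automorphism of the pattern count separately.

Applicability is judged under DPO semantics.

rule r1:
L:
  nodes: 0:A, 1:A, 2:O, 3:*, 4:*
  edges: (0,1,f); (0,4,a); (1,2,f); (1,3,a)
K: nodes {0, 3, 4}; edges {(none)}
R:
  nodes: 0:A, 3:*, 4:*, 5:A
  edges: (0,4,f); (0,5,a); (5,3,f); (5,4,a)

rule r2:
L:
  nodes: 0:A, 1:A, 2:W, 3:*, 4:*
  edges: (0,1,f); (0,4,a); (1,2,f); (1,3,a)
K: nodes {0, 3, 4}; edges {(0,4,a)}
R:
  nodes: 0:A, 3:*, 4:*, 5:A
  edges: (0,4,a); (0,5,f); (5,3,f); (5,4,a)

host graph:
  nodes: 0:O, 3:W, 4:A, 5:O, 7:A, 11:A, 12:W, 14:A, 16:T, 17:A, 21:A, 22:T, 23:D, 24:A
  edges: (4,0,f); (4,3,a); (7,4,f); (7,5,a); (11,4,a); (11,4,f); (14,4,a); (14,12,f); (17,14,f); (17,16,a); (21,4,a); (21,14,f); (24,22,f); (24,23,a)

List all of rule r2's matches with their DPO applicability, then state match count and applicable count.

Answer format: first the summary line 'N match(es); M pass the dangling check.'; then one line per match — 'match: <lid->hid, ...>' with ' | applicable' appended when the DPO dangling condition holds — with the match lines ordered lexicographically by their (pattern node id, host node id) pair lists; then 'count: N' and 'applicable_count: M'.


1 match(es); 0 pass the dangling check.
match: 0->17, 1->14, 2->12, 3->4, 4->16
count: 1
applicable_count: 0


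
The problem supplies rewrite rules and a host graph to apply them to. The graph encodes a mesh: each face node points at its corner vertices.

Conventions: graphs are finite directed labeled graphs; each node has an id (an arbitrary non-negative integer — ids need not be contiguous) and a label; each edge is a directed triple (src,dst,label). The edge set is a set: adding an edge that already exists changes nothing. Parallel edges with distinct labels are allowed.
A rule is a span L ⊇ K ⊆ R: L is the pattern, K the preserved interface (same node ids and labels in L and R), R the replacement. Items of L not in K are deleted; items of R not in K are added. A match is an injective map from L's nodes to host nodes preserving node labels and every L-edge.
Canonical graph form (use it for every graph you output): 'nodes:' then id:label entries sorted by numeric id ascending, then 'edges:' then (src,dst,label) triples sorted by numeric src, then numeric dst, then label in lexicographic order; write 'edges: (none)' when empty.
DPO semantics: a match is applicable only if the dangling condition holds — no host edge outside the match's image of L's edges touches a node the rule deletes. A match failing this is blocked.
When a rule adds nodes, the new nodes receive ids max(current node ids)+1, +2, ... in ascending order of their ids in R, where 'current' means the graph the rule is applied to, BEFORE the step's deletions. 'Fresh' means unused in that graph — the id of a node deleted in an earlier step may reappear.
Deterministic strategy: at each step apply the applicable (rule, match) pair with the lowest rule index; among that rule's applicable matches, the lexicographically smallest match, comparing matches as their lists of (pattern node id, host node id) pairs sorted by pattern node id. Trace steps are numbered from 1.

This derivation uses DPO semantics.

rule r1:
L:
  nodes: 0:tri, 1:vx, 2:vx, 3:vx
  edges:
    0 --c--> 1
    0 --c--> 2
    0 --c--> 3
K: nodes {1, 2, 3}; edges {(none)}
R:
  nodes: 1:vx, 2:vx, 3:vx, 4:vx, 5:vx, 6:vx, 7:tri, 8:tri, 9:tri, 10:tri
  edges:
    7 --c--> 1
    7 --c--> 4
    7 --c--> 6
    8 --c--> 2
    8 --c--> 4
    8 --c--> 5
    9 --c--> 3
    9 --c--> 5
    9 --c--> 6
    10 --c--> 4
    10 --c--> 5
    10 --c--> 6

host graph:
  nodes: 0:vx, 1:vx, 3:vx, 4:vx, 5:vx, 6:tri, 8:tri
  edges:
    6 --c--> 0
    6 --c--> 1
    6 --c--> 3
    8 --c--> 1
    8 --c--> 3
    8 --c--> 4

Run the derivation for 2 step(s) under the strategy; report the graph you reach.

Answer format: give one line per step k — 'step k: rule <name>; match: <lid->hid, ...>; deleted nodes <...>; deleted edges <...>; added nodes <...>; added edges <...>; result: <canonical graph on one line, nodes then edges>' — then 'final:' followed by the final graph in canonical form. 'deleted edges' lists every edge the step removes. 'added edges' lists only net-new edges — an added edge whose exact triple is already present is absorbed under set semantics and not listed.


step 1: rule r1; match: 0->6, 1->0, 2->1, 3->3; deleted nodes 6; deleted edges (6,0,c); (6,1,c); (6,3,c); added nodes 9, 10, 11, 12, 13, 14, 15; added edges (12,0,c); (12,9,c); (12,11,c); (13,1,c); (13,9,c); (13,10,c); (14,3,c); (14,10,c); (14,11,c); (15,9,c); (15,10,c); (15,11,c); result: nodes: 0:vx, 1:vx, 3:vx, 4:vx, 5:vx, 8:tri, 9:vx, 10:vx, 11:vx, 12:tri, 13:tri, 14:tri, 15:tri edges: (8,1,c); (8,3,c); (8,4,c); (12,0,c); (12,9,c); (12,11,c); (13,1,c); (13,9,c); (13,10,c); (14,3,c); (14,10,c); (14,11,c); (15,9,c); (15,10,c); (15,11,c)
step 2: rule r1; match: 0->8, 1->1, 2->3, 3->4; deleted nodes 8; deleted edges (8,1,c); (8,3,c); (8,4,c); added nodes 16, 17, 18, 19, 20, 21, 22; added edges (19,1,c); (19,16,c); (19,18,c); (20,3,c); (20,16,c); (20,17,c); (21,4,c); (21,17,c); (21,18,c); (22,16,c); (22,17,c); (22,18,c); result: nodes: 0:vx, 1:vx, 3:vx, 4:vx, 5:vx, 9:vx, 10:vx, 11:vx, 12:tri, 13:tri, 14:tri, 15:tri, 16:vx, 17:vx, 18:vx, 19:tri, 20:tri, 21:tri, 22:tri edges: (12,0,c); (12,9,c); (12,11,c); (13,1,c); (13,9,c); (13,10,c); (14,3,c); (14,10,c); (14,11,c); (15,9,c); (15,10,c); (15,11,c); (19,1,c); (19,16,c); (19,18,c); (20,3,c); (20,16,c); (20,17,c); (21,4,c); (21,17,c); (21,18,c); (22,16,c); (22,17,c); (22,18,c)
final:
nodes: 0:vx, 1:vx, 3:vx, 4:vx, 5:vx, 9:vx, 10:vx, 11:vx, 12:tri, 13:tri, 14:tri, 15:tri, 16:vx, 17:vx, 18:vx, 19:tri, 20:tri, 21:tri, 22:tri
edges: (12,0,c); (12,9,c); (12,11,c); (13,1,c); (13,9,c); (13,10,c); (14,3,c); (14,10,c); (14,11,c); (15,9,c); (15,10,c); (15,11,c); (19,1,c); (19,16,c); (19,18,c); (20,3,c); (20,16,c); (20,17,c); (21,4,c); (21,17,c); (21,18,c); (22,16,c); (22,17,c); (22,18,c)


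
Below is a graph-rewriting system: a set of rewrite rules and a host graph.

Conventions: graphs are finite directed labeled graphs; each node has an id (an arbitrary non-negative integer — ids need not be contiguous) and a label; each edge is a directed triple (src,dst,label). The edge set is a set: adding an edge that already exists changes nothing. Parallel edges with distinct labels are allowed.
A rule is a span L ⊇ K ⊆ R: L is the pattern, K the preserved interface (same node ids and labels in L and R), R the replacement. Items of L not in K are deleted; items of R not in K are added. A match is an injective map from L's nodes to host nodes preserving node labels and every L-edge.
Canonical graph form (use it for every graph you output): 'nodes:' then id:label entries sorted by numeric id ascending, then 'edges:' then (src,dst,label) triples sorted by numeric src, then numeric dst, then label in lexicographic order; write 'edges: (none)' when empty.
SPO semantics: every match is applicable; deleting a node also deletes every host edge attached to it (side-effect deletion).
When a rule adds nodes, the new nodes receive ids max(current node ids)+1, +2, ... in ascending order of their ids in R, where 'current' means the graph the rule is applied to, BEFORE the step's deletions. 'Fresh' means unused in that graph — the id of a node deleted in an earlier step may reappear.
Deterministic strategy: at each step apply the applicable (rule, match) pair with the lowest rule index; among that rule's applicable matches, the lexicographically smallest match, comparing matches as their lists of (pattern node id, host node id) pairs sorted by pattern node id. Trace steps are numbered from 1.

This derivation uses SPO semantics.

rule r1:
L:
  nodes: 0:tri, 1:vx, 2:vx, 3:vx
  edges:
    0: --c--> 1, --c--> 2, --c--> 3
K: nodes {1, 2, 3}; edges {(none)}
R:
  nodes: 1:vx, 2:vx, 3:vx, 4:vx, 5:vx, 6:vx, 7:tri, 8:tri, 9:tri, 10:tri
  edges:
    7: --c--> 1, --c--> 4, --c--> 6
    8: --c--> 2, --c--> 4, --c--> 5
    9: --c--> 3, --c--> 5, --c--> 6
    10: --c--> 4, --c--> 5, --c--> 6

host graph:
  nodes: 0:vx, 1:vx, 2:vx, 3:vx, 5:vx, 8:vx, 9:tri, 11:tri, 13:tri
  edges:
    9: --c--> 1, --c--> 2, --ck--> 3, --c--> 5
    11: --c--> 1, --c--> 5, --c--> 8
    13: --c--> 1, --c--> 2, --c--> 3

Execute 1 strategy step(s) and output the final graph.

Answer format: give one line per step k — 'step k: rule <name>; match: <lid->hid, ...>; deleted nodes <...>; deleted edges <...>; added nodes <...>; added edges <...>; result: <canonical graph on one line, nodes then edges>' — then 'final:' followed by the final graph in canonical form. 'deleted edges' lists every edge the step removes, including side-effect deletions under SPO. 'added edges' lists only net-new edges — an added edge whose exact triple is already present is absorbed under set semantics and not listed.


step 1: rule r1; match: 0->9, 1->1, 2->2, 3->5; deleted nodes 9; deleted edges (9,1,c); (9,2,c); (9,3,ck); (9,5,c); added nodes 14, 15, 16, 17, 18, 19, 20; added edges (17,1,c); (17,14,c); (17,16,c); (18,2,c); (18,14,c); (18,15,c); (19,5,c); (19,15,c); (19,16,c); (20,14,c); (20,15,c); (20,16,c); result: nodes: 0:vx, 1:vx, 2:vx, 3:vx, 5:vx, 8:vx, 11:tri, 13:tri, 14:vx, 15:vx, 16:vx, 17:tri, 18:tri, 19:tri, 20:tri edges: (11,1,c); (11,5,c); (11,8,c); (13,1,c); (13,2,c); (13,3,c); (17,1,c); (17,14,c); (17,16,c); (18,2,c); (18,14,c); (18,15,c); (19,5,c); (19,15,c); (19,16,c); (20,14,c); (20,15,c); (20,16,c)
final:
nodes: 0:vx, 1:vx, 2:vx, 3:vx, 5:vx, 8:vx, 11:tri, 13:tri, 14:vx, 15:vx, 16:vx, 17:tri, 18:tri, 19:tri, 20:tri
edges: (11,1,c); (11,5,c); (11,8,c); (13,1,c); (13,2,c); (13,3,c); (17,1,c); (17,14,c); (17,16,c); (18,2,c); (18,14,c); (18,15,c); (19,5,c); (19,15,c); (19,16,c); (20,14,c); (20,15,c); (20,16,c)


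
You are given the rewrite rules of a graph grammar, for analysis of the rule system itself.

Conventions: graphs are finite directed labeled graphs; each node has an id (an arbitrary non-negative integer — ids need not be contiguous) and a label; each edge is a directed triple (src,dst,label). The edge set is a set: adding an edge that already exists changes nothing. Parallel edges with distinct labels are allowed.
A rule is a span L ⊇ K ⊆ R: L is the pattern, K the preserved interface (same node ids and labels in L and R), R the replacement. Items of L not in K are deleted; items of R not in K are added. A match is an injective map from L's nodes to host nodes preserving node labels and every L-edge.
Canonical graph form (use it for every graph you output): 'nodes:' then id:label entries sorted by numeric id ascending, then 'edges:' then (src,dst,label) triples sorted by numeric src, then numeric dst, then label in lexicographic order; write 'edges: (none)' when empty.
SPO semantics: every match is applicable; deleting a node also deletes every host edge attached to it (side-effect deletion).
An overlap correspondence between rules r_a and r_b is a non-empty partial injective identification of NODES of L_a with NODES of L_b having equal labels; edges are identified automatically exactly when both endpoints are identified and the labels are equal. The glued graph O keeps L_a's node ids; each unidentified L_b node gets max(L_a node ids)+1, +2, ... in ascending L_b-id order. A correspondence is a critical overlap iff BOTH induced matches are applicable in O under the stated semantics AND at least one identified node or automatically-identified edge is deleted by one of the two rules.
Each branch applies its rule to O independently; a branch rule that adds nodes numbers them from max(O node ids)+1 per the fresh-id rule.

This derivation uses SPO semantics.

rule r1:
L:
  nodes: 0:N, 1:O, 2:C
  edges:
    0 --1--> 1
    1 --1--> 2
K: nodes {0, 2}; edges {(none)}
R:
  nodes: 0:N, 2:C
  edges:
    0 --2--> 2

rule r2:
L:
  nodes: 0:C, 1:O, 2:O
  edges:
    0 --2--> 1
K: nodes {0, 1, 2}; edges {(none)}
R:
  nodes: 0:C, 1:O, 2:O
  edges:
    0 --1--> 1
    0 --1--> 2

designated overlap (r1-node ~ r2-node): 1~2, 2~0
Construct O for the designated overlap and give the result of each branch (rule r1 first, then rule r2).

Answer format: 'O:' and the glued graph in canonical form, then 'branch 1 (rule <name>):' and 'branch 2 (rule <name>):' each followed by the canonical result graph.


O:
nodes: 0:N, 1:O, 2:C, 3:O
edges: (0,1,1); (1,2,1); (2,3,2)
branch 1 (rule r1):
nodes: 0:N, 2:C, 3:O
edges: (0,2,2); (2,3,2)
branch 2 (rule r2):
nodes: 0:N, 1:O, 2:C, 3:O
edges: (0,1,1); (1,2,1); (2,1,1); (2,3,1)


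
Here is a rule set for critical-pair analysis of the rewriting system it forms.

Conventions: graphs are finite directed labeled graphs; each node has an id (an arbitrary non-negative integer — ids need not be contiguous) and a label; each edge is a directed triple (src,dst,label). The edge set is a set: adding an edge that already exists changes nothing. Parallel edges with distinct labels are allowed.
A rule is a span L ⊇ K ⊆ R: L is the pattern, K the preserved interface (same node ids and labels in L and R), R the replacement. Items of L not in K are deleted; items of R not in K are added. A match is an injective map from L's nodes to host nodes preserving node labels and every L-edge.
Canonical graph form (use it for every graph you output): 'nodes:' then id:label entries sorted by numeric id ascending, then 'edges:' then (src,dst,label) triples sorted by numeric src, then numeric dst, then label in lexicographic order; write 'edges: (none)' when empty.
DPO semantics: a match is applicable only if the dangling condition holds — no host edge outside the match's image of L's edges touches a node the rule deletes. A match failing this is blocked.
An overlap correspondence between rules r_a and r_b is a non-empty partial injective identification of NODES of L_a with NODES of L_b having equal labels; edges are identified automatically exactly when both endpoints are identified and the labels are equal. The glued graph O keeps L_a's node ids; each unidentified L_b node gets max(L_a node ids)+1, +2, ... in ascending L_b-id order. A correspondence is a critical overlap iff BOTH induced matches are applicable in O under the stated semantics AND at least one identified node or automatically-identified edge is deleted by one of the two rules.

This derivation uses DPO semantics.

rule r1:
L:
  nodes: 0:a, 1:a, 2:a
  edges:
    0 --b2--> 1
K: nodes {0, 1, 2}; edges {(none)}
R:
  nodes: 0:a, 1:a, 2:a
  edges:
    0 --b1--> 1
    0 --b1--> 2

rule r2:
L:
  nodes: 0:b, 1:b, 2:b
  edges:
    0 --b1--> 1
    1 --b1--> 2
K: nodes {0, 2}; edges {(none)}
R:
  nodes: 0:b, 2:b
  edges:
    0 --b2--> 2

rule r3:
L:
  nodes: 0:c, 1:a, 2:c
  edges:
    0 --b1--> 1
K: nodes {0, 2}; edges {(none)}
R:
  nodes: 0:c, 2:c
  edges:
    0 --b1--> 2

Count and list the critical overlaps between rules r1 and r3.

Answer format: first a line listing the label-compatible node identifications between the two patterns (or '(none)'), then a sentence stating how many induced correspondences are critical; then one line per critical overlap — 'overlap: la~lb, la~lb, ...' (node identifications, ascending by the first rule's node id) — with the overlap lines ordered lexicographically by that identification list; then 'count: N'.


label-compatible node identifications between L(r1) and L(r3): 0~1, 1~1, 2~1
1 of the induced correspondences is a critical overlap of r1 and r3.
overlap: 2~1
count: 1


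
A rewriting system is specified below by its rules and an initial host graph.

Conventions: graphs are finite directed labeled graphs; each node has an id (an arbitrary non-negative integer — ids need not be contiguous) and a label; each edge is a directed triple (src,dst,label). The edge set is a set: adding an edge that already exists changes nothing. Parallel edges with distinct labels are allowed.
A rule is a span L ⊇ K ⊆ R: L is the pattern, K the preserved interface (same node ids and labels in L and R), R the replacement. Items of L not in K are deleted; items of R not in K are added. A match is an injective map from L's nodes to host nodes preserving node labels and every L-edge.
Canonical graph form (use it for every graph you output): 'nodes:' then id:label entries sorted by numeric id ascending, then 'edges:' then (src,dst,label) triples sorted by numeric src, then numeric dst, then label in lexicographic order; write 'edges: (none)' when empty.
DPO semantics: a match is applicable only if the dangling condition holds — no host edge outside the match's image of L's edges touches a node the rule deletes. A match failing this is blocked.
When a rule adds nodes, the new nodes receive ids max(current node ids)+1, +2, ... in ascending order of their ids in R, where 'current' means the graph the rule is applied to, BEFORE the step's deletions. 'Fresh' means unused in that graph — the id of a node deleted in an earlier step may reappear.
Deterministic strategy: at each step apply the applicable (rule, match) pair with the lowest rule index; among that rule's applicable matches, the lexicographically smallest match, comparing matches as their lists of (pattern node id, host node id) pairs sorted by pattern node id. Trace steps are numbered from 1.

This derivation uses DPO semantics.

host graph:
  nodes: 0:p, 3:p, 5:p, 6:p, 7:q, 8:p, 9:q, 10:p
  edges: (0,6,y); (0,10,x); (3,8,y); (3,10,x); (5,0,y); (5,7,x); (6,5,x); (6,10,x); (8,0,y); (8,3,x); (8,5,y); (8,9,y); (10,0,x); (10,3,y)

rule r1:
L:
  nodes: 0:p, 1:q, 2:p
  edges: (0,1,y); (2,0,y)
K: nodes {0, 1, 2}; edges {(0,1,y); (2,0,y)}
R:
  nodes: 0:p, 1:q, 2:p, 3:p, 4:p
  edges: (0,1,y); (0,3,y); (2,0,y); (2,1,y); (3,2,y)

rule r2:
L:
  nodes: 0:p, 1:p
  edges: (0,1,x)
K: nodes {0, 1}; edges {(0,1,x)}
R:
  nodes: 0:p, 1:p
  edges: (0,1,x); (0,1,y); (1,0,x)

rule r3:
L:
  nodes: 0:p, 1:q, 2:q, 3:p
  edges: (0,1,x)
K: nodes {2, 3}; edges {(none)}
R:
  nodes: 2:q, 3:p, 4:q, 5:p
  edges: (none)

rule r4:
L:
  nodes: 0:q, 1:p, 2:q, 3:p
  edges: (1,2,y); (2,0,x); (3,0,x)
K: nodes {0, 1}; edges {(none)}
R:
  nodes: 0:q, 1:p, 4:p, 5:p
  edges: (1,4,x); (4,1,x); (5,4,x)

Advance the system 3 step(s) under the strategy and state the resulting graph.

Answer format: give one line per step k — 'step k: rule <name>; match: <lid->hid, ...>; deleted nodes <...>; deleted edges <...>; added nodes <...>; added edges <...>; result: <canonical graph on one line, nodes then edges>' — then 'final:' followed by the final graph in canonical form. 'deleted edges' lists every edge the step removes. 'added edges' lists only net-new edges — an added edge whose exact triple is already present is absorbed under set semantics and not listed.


step 1: rule r1; match: 0->8, 1->9, 2->3; deleted nodes (none); deleted edges (none); added nodes 11, 12; added edges (3,9,y); (8,11,y); (11,3,y); result: nodes: 0:p, 3:p, 5:p, 6:p, 7:q, 8:p, 9:q, 10:p, 11:p, 12:p edges: (0,6,y); (0,10,x); (3,8,y); (3,9,y); (3,10,x); (5,0,y); (5,7,x); (6,5,x); (6,10,x); (8,0,y); (8,3,x); (8,5,y); (8,9,y); (8,11,y); (10,0,x); (10,3,y); (11,3,y)
step 2: rule r1; match: 0->3, 1->9, 2->10; deleted nodes (none); deleted edges (none); added nodes 13, 14; added edges (3,13,y); (10,9,y); (13,10,y); result: nodes: 0:p, 3:p, 5:p, 6:p, 7:q, 8:p, 9:q, 10:p, 11:p, 12:p, 13:p, 14:p edges: (0,6,y); (0,10,x); (3,8,y); (3,9,y); (3,10,x); (3,13,y); (5,0,y); (5,7,x); (6,5,x); (6,10,x); (8,0,y); (8,3,x); (8,5,y); (8,9,y); (8,11,y); (10,0,x); (10,3,y); (10,9,y); (11,3,y); (13,10,y)
step 3: rule r1; match: 0->3, 1->9, 2->10; deleted nodes (none); deleted edges (none); added nodes 15, 16; added edges (3,15,y); (15,10,y); result: nodes: 0:p, 3:p, 5:p, 6:p, 7:q, 8:p, 9:q, 10:p, 11:p, 12:p, 13:p, 14:p, 15:p, 16:p edges: (0,6,y); (0,10,x); (3,8,y); (3,9,y); (3,10,x); (3,13,y); (3,15,y); (5,0,y); (5,7,x); (6,5,x); (6,10,x); (8,0,y); (8,3,x); (8,5,y); (8,9,y); (8,11,y); (10,0,x); (10,3,y); (10,9,y); (11,3,y); (13,10,y); (15,10,y)
final:
nodes: 0:p, 3:p, 5:p, 6:p, 7:q, 8:p, 9:q, 10:p, 11:p, 12:p, 13:p, 14:p, 15:p, 16:p
edges: (0,6,y); (0,10,x); (3,8,y); (3,9,y); (3,10,x); (3,13,y); (3,15,y); (5,0,y); (5,7,x); (6,5,x); (6,10,x); (8,0,y); (8,3,x); (8,5,y); (8,9,y); (8,11,y); (10,0,x); (10,3,y); (10,9,y); (11,3,y); (13,10,y); (15,10,y)


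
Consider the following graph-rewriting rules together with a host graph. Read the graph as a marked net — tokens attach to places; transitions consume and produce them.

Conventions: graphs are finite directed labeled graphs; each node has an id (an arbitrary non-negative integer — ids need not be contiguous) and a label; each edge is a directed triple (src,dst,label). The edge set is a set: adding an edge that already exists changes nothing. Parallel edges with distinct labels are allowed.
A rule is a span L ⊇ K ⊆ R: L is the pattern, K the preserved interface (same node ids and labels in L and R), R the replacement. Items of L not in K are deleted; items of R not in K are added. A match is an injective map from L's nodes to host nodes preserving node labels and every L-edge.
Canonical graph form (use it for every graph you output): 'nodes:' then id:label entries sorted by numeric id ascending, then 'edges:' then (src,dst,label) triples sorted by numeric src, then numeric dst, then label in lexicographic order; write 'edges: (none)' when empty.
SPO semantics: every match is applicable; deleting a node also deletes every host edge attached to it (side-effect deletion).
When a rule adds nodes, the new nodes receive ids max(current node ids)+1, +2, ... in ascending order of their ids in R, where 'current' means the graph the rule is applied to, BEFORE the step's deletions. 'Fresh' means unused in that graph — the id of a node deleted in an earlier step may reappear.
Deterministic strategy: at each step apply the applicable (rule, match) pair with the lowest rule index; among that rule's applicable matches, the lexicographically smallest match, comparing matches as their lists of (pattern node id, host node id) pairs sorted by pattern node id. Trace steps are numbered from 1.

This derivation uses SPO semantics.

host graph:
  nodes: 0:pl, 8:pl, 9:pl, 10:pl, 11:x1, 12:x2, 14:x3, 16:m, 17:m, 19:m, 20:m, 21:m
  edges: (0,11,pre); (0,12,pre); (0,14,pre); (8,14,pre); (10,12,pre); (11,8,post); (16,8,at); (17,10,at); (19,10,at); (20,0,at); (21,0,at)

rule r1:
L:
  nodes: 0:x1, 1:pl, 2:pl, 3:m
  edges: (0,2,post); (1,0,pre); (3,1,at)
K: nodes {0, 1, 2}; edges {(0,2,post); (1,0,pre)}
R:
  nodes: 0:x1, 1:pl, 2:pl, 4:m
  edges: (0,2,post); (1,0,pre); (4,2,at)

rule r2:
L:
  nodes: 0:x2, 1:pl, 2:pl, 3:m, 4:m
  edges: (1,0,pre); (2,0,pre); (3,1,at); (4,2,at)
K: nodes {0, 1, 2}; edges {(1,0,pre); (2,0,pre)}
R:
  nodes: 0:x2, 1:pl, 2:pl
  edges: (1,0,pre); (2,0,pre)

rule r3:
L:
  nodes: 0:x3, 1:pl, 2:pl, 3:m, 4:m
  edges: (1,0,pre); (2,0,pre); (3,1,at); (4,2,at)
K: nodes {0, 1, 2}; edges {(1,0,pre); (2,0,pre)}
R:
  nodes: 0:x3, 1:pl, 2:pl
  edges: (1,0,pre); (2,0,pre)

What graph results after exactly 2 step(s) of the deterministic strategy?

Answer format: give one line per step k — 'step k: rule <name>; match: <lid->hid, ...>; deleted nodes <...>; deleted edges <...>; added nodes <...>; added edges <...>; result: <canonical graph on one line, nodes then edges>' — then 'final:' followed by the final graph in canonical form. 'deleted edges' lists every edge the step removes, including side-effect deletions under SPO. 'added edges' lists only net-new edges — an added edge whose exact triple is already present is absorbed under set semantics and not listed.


step 1: rule r1; match: 0->11, 1->0, 2->8, 3->20; deleted nodes 20; deleted edges (20,0,at); added nodes 22; added edges (22,8,at); result: nodes: 0:pl, 8:pl, 9:pl, 10:pl, 11:x1, 12:x2, 14:x3, 16:m, 17:m, 19:m, 21:m, 22:m edges: (0,11,pre); (0,12,pre); (0,14,pre); (8,14,pre); (10,12,pre); (11,8,post); (16,8,at); (17,10,at); (19,10,at); (21,0,at); (22,8,at)
step 2: rule r1; match: 0->11, 1->0, 2->8, 3->21; deleted nodes 21; deleted edges (21,0,at); added nodes 23; added edges (23,8,at); result: nodes: 0:pl, 8:pl, 9:pl, 10:pl, 11:x1, 12:x2, 14:x3, 16:m, 17:m, 19:m, 22:m, 23:m edges: (0,11,pre); (0,12,pre); (0,14,pre); (8,14,pre); (10,12,pre); (11,8,post); (16,8,at); (17,10,at); (19,10,at); (22,8,at); (23,8,at)
final:
nodes: 0:pl, 8:pl, 9:pl, 10:pl, 11:x1, 12:x2, 14:x3, 16:m, 17:m, 19:m, 22:m, 23:m
edges: (0,11,pre); (0,12,pre); (0,14,pre); (8,14,pre); (10,12,pre); (11,8,post); (16,8,at); (17,10,at); (19,10,at); (22,8,at); (23,8,at)
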